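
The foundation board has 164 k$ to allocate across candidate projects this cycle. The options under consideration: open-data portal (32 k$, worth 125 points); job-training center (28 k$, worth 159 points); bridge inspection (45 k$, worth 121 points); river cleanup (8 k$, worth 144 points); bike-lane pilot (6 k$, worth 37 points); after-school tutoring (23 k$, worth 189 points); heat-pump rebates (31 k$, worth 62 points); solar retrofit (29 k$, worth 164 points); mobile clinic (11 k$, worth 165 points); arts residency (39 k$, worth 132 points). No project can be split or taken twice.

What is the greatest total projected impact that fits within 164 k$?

A density-first pass picks open-data portal + job-training center + river cleanup + bike-lane pilot + after-school tutoring + solar retrofit + mobile clinic — 983 at 137 k$.
The 6 k$ tied up in bike-lane pilot is better spent on heat-pump rebates — total rises to 1008 (162 k$).
An exhaustive check of the 1024 subsets confirms 1008.

1008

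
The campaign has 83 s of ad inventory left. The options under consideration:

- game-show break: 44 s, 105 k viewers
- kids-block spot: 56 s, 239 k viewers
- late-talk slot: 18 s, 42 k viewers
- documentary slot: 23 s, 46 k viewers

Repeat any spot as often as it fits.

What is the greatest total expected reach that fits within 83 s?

Filling by ratio: kids-block spot + late-talk slot for 281, with 9 s left unused.
Dropping late-talk slot frees 18 s; slotting in documentary slot (23 s) lifts the total to 285 at 79 s.
That's the maximum — no swap from here does better than 285.

285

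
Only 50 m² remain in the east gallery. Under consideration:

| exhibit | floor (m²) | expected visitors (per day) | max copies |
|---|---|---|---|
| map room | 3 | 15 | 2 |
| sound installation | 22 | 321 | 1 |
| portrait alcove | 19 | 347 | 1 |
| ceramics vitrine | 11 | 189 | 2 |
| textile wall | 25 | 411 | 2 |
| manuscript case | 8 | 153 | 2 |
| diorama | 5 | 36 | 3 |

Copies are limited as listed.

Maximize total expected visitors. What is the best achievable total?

878

By expected visitors per m²: manuscript case 19.12, portrait alcove 18.26, ceramics vitrine 17.18 lead.
Greedy by ratio would take map room + portrait alcove + ceramics vitrine + 2×manuscript case: 49 m² used, total 857.
Replace map room and manuscript case with ceramics vitrine: the trade gains 21 net, giving 878 at 49 m².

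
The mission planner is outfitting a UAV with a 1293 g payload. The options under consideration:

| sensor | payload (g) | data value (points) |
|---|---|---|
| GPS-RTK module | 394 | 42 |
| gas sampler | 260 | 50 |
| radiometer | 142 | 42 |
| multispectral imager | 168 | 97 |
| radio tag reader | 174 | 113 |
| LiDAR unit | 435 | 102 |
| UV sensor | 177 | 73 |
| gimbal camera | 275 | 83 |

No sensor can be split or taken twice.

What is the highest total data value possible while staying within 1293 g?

Greedy by ratio would take gas sampler + radiometer + multispectral imager + radio tag reader + UV sensor + gimbal camera: 1196 g used, total 458.
Dropping gas sampler and radiometer frees 402 g; slotting in LiDAR unit (435 g) lifts the total to 468 at 1229 g.
Nothing else within 1293 g beats 468.

468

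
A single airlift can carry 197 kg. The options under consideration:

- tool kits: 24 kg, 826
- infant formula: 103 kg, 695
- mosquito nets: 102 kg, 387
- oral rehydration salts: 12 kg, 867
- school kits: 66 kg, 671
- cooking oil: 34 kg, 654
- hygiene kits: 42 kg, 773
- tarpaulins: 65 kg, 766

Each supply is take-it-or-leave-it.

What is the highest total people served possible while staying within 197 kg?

3886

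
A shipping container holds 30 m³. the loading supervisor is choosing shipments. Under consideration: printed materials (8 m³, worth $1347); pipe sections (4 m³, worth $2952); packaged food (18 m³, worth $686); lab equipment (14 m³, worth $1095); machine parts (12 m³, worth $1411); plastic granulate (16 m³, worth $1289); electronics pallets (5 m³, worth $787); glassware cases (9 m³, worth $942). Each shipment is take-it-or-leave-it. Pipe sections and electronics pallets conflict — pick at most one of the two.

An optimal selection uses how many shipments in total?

3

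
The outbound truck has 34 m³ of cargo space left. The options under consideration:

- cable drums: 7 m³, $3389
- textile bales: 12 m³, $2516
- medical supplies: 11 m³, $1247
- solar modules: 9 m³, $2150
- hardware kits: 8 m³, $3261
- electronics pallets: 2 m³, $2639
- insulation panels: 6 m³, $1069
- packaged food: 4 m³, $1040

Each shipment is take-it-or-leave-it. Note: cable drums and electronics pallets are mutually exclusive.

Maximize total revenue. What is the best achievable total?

Cable drums + solar modules + hardware kits + insulation panels + packaged food uses 34 of the 34 m³ and totals 10909.

10909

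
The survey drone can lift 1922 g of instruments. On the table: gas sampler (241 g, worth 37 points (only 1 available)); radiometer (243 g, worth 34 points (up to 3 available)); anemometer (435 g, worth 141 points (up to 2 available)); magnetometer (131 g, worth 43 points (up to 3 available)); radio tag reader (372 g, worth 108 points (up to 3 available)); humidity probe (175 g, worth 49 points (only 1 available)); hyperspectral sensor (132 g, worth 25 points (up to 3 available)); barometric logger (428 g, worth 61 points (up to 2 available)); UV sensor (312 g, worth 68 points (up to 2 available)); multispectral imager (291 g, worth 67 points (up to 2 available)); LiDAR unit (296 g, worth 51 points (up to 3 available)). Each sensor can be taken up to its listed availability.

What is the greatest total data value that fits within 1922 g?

By data value per g: magnetometer 0.33, anemometer 0.32, radio tag reader 0.29 lead.
Taking the top-ratio sensors first gives 2×anemometer + 3×magnetometer + radio tag reader + humidity probe for 568 (1810 g).
The 262 g tied up in 2×magnetometer is better spent on radio tag reader — total rises to 590 (1920 g).
Every other selection either busts 1922 g or exceeds an availability limit or fails to beat 590.

590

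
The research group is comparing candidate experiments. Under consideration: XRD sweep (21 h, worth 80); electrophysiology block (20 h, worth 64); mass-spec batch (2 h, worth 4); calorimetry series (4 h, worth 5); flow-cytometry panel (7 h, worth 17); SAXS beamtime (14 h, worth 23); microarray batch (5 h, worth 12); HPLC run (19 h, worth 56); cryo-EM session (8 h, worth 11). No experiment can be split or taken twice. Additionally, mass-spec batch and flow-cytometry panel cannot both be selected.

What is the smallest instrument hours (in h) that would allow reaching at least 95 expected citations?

28

Need the lightest bundle worth ≥ 95.
XRD sweep + flow-cytometry panel reaches 97 using 28 h.
Below 28 h the best achievable stays under 95.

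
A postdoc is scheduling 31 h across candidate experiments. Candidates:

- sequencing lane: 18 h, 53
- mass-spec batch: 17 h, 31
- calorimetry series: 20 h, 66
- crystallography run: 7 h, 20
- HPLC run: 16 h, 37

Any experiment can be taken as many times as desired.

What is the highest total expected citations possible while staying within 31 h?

By expected citations per h: calorimetry series 3.30, sequencing lane 2.94, crystallography run 2.86, HPLC run 2.31 lead.
Taking calorimetry series + crystallography run: 27 h used, 86 in expected citations.

86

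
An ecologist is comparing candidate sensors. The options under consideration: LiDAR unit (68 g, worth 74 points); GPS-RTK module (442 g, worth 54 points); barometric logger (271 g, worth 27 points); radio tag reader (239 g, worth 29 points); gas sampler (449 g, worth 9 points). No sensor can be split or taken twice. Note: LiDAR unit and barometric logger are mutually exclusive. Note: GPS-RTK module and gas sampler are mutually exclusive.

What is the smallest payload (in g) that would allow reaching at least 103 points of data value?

307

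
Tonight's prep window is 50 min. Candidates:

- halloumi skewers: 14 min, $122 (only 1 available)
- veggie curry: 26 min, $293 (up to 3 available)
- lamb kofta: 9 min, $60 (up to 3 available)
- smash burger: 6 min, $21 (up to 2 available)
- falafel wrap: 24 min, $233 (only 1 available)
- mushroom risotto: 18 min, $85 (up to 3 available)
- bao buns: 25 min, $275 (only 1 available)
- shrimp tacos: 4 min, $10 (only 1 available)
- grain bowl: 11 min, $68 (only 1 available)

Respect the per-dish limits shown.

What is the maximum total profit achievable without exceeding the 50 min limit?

Taking veggie curry + falafel wrap: 50 min used, 526 in profit.
Nothing else within 50 min beats 526.

526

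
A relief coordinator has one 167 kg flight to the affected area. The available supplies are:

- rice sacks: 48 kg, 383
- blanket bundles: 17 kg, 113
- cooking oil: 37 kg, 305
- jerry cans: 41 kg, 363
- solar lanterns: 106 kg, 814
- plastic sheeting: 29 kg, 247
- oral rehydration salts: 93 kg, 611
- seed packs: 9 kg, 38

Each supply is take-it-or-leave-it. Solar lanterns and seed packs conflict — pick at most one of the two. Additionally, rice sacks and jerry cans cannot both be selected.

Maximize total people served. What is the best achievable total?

Best packing: blanket bundles + jerry cans + solar lanterns — 164 kg, 1290 total.
Next best is blanket bundles + cooking oil + solar lanterns at 1232 (160 kg) — short by 58.

1290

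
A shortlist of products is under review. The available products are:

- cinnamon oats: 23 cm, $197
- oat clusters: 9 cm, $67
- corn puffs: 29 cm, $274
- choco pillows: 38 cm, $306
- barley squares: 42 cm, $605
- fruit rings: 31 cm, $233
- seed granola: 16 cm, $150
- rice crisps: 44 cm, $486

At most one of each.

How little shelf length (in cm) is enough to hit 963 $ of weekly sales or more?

86

Minimise cm subject to total weekly sales ≥ 963.
Taking barley squares + rice crisps gives 1091 (≥ 963) for 86 cm.
No combination under 86 cm hits 963.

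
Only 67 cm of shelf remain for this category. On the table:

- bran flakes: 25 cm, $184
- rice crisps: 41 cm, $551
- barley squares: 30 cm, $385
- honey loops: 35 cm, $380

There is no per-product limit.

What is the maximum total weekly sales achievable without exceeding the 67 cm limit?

770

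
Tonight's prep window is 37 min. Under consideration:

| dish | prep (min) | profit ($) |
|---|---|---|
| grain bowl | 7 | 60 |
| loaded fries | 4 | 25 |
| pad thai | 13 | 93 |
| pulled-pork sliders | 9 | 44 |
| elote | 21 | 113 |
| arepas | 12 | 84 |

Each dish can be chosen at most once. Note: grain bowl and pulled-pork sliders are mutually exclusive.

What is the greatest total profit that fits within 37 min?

262

Ranking by ratio (profit/min): grain bowl 8.57, pad thai 7.15, arepas 7.00.
Taking grain bowl + loaded fries + pad thai + arepas: 36 min used, 262 in profit.
The closest alternative, grain bowl + pad thai + arepas, reaches only 237.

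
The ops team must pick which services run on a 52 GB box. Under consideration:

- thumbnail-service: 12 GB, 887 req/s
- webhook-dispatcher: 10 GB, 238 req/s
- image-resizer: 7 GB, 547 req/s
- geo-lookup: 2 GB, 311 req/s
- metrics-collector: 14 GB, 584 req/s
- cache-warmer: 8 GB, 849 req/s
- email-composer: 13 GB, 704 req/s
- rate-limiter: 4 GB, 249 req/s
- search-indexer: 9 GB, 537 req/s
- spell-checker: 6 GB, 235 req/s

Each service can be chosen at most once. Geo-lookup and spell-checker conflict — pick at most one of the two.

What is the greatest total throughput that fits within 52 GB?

Thumbnail-service + image-resizer + geo-lookup + cache-warmer + email-composer + search-indexer uses 51 of the 52 GB and totals 3835.
No other feasible combination exceeds 3835.

3835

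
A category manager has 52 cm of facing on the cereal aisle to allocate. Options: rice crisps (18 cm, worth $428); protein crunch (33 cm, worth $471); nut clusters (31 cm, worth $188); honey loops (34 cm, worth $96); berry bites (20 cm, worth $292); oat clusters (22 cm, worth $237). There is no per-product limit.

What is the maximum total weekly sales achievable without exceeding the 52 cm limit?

Density check — rice crisps 23.78, berry bites 14.60, protein crunch 14.27 are the best per cm.
Greedy by ratio would take 2×rice crisps: 36 cm used, total 856.
Replace rice crisps with protein crunch: the trade gains 43 net, giving 899 at 51 cm.

899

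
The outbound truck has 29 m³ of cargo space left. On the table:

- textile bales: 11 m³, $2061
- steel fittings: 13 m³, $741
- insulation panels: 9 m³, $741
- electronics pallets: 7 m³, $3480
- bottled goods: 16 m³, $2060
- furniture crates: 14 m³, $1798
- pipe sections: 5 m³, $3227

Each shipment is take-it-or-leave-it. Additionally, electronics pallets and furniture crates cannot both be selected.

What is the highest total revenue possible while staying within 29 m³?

Best packing: textile bales + electronics pallets + pipe sections — 23 m³, 8768 total.
Next best is electronics pallets + bottled goods + pipe sections at 8767 (28 m³) — short by 1.

8768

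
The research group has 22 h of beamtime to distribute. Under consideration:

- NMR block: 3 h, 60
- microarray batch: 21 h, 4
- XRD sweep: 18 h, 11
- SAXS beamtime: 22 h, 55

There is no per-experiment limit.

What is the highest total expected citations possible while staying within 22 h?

420

Density check — NMR block 20.00, SAXS beamtime 2.50, XRD sweep 0.61 are the best per h.
The ratio ordering already packs tightly: 7×NMR block, 21 h, 420.
Every other selection either busts 22 h or fails to beat 420.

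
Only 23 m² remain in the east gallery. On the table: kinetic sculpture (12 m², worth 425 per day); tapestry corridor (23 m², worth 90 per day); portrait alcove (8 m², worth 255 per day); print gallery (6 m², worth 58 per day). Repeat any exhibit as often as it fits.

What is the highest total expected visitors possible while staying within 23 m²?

The ratio ordering already packs tightly: kinetic sculpture + portrait alcove, 20 m², 680.
No other feasible combination exceeds 680.

680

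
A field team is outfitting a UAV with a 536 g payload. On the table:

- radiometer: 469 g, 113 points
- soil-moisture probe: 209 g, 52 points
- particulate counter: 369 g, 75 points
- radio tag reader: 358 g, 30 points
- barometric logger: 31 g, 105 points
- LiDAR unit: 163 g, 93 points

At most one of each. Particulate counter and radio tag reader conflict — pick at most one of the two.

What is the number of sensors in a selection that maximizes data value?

Best achievable data value is 250.
One optimal bundle: soil-moisture probe + barometric logger + LiDAR unit (403 g).
All optima have 3 sensors.

3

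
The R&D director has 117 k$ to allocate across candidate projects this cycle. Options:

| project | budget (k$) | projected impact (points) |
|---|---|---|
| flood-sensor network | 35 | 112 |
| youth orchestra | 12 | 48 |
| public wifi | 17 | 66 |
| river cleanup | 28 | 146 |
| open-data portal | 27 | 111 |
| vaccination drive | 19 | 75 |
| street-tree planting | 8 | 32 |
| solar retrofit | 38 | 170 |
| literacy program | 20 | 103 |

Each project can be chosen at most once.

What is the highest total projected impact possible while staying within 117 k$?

542

A density-first pass picks river cleanup + open-data portal + solar retrofit + literacy program — 530 at 113 k$.
Dropping open-data portal frees 27 k$; slotting in youth orchestra + vaccination drive (31 k$) lifts the total to 542 at 117 k$.
An exhaustive check of the 512 subsets confirms 542.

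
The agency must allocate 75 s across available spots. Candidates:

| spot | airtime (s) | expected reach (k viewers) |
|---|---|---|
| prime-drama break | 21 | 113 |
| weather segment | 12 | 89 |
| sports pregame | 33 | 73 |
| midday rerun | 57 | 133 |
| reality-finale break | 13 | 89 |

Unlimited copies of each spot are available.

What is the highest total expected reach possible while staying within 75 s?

534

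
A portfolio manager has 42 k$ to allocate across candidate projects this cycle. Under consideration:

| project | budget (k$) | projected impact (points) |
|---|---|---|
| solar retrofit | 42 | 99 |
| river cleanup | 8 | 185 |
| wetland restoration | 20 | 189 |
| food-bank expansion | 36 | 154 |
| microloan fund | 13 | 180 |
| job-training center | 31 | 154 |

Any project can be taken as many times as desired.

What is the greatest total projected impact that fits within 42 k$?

925

Taking 5×river cleanup: 40 k$ used, 925 in projected impact.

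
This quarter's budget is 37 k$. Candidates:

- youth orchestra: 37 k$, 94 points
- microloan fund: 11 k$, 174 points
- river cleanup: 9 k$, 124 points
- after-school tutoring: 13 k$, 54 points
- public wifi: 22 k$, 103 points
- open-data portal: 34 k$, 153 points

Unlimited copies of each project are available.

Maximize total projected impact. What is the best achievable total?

522

3×microloan fund uses 33 of the 37 k$ and totals 522.
Nothing else within 37 k$ beats 522.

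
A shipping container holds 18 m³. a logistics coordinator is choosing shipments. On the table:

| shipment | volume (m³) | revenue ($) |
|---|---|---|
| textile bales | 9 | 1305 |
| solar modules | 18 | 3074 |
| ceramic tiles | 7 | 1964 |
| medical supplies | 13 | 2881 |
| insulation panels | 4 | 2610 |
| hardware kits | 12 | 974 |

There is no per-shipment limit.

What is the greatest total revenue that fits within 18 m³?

4×insulation panels uses 16 of the 18 m³ and totals 10440.
Every other selection either busts 18 m³ or fails to beat 10440.

10440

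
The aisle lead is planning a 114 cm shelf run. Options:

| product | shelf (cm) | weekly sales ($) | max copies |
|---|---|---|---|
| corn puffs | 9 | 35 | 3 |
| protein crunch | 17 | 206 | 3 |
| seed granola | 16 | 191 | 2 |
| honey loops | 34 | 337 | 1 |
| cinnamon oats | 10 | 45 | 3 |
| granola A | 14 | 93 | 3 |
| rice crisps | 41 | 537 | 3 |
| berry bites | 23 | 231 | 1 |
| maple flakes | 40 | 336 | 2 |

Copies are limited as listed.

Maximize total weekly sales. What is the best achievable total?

1456

Filling by ratio: protein crunch + granola A + 2×rice crisps for 1373, with 1 cm left unused.
Replace protein crunch and granola A with 2×seed granola: the trade gains 83 net, giving 1456 at 114 cm.
Nothing else within 114 cm beats 1456.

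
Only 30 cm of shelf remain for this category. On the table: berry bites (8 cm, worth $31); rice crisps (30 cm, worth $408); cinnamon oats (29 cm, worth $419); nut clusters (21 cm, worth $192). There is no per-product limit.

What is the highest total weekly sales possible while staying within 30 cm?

Best packing: cinnamon oats — 29 cm, 419 total.
That's the maximum — no swap from here does better than 419.

419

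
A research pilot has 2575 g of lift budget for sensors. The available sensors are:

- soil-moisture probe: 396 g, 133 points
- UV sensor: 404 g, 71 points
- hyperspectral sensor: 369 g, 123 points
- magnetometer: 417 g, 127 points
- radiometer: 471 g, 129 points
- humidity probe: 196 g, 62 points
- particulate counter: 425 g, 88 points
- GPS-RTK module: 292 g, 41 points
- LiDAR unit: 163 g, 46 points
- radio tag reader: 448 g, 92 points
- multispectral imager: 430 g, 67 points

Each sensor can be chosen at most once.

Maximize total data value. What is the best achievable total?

712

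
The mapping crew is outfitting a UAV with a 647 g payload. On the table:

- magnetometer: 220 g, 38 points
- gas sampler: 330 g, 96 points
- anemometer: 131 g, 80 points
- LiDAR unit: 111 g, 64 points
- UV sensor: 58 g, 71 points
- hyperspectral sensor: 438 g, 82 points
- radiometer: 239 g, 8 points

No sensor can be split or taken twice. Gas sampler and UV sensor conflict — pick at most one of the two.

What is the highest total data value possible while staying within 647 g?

253

By data value per g: UV sensor 1.22, anemometer 0.61, LiDAR unit 0.58, gas sampler 0.29 lead.
Magnetometer + anemometer + LiDAR unit + UV sensor uses 520 of the 647 g and totals 253.
The spare 127 g is too small for any remaining sensor, and no feasible exchange beats 253.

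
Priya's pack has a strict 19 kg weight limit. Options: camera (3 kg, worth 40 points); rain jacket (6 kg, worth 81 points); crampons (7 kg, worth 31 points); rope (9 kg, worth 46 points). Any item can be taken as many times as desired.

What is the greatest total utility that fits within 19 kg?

243

Best packing: 3×rain jacket — 18 kg, 243 total.
Every other selection either busts 19 kg or fails to beat 243.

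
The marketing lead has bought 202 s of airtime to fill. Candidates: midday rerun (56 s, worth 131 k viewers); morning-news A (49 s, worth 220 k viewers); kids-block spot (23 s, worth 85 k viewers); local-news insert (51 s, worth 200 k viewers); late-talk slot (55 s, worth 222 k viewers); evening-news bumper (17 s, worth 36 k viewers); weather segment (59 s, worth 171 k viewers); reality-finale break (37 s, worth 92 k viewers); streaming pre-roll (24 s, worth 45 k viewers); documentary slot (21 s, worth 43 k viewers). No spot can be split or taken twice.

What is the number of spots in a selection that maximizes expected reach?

5

Optimal total is 772.
One optimal bundle: morning-news A + kids-block spot + local-news insert + late-talk slot + streaming pre-roll (202 s).
Every optimal selection uses 5 spots.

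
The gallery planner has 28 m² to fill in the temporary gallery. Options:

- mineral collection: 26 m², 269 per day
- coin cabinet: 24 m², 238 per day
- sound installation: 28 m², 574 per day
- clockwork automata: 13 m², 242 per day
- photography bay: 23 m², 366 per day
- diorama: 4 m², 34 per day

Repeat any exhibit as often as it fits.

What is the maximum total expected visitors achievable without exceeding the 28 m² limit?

574

By expected visitors per m²: sound installation 20.50, clockwork automata 18.62, photography bay 15.91, mineral collection 10.35 lead.
Sound installation uses 28 of the 28 m² and totals 574.
Every other selection either busts 28 m² or fails to beat 574.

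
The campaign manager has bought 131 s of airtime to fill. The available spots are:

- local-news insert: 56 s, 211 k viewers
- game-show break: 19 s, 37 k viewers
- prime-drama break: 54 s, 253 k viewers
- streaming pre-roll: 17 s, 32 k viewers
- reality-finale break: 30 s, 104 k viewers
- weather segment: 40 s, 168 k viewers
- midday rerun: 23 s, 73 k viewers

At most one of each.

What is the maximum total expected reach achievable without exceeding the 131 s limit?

525

Density check — prime-drama break 4.69, weather segment 4.20, local-news insert 3.77, reality-finale break 3.47 are the best per s.
The ratio ordering already packs tightly: prime-drama break + reality-finale break + weather segment, 124 s, 525.
Next best is local-news insert + game-show break + prime-drama break at 501 (129 s) — short by 24.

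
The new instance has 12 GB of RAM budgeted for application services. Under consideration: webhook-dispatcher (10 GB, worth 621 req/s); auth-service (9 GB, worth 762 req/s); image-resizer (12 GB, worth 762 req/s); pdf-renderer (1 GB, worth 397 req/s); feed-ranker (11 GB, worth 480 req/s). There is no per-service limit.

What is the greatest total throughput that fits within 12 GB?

4764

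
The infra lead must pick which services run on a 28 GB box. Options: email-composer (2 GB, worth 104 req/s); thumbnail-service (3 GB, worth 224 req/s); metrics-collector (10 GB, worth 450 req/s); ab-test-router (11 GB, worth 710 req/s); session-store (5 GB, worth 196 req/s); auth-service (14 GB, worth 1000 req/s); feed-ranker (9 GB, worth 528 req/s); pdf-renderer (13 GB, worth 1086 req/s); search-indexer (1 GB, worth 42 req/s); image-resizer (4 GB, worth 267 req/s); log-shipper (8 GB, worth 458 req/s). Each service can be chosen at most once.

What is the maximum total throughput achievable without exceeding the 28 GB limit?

Ranking by ratio (throughput/GB): pdf-renderer 83.54, thumbnail-service 74.67, auth-service 71.43, image-resizer 66.75.
Taking the top-ratio services first gives thumbnail-service + pdf-renderer + image-resizer + log-shipper for 2035 (28 GB).
Reworking the packing: auth-service + pdf-renderer + search-indexer uses 28 GB and improves the total to 2128.
The closest alternative, auth-service + pdf-renderer, reaches only 2086.

2128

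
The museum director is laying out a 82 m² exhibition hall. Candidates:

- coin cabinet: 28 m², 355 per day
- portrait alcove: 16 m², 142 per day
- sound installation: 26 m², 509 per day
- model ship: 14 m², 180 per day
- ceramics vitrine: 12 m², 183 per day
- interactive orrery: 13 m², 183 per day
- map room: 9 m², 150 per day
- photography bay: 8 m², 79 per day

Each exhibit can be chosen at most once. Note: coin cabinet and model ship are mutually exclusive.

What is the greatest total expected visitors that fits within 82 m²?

1284

The ratio ordering already packs tightly: sound installation + model ship + ceramics vitrine + interactive orrery + map room + photography bay, 82 m², 1284.
The closest alternative, coin cabinet + sound installation + ceramics vitrine + interactive orrery, reaches only 1230.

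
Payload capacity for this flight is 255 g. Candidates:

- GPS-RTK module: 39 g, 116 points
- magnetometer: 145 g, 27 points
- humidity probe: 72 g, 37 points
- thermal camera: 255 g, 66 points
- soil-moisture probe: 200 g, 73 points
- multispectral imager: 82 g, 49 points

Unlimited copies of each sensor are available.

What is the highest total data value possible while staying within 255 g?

Taking 6×GPS-RTK module: 234 g used, 696 in data value.
The spare 21 g is too small for any remaining sensor, and no exchange beats 696.

696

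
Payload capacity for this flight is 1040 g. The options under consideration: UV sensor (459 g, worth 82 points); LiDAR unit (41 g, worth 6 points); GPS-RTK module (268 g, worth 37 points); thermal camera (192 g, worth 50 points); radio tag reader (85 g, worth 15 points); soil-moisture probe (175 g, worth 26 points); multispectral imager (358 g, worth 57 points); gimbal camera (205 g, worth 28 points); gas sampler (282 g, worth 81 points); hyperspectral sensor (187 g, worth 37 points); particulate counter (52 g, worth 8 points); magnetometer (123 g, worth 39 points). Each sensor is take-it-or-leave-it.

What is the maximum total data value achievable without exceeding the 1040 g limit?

242

Filling by ratio: LiDAR unit + thermal camera + radio tag reader + gas sampler + hyperspectral sensor + particulate counter + magnetometer for 236, with 78 g left unused.
The 280 g tied up in LiDAR unit and hyperspectral sensor and particulate counter is better spent on multispectral imager — total rises to 242 (1040 g).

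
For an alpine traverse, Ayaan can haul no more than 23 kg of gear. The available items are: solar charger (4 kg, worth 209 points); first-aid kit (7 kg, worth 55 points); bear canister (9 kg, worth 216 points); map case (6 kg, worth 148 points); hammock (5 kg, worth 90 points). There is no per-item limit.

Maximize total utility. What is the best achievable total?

The ratio ordering already packs tightly: 5×solar charger, 20 kg, 1045.

1045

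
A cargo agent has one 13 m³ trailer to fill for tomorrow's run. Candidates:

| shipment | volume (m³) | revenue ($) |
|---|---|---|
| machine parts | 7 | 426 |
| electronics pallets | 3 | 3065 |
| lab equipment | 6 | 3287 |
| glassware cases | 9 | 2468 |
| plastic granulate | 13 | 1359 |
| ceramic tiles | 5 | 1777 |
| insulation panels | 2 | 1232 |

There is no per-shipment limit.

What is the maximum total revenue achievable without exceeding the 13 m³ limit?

12260

The ratio ordering already packs tightly: 4×electronics pallets, 12 m³, 12260.
Every other selection either busts 13 m³ or fails to beat 12260.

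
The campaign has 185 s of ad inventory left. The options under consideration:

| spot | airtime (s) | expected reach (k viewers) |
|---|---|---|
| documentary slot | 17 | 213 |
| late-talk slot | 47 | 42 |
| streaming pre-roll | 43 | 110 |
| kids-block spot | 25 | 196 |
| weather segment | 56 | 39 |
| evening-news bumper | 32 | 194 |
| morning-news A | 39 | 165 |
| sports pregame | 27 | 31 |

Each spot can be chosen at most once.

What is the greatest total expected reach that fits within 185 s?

909

By expected reach per s: documentary slot 12.53, kids-block spot 7.84, evening-news bumper 6.06 lead.
Best packing: documentary slot + streaming pre-roll + kids-block spot + evening-news bumper + morning-news A + sports pregame — 183 s, 909 total.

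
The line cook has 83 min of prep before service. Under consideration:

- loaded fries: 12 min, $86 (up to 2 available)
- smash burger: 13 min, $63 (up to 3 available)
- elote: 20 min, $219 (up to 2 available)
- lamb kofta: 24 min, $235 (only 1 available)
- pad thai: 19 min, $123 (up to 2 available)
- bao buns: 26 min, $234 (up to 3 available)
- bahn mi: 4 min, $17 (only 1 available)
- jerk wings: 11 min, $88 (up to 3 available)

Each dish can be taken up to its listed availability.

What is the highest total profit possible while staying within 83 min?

Ranking by ratio (profit/min): elote 10.95, lamb kofta 9.79, bao buns 9.00, jerk wings 8.00.
The ratio heuristic lands on 2×elote + lamb kofta + bahn mi + jerk wings (778) but leaves 4 min idle.
The 15 min tied up in bahn mi and jerk wings is better spent on pad thai — total rises to 796 (83 min).
That's the maximum — no swap from here does better than 796.

796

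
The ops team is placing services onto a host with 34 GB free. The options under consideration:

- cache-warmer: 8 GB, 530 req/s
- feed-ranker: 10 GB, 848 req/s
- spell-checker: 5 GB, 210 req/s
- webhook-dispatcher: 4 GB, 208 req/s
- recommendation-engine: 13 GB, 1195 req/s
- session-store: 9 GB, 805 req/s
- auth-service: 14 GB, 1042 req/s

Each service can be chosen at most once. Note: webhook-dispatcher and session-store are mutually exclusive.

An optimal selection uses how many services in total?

3

Optimal total is 2848.
feed-ranker + recommendation-engine + session-store hits 2848 at 32 GB.
Every optimal selection uses 3 services.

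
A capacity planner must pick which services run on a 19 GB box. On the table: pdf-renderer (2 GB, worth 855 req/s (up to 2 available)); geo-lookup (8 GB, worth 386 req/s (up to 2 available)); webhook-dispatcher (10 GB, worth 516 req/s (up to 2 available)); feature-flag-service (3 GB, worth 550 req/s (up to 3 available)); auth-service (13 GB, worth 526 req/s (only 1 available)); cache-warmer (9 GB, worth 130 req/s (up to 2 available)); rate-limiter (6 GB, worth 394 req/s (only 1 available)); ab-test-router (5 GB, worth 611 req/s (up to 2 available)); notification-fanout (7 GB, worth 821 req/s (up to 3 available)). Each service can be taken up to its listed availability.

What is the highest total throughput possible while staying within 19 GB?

3971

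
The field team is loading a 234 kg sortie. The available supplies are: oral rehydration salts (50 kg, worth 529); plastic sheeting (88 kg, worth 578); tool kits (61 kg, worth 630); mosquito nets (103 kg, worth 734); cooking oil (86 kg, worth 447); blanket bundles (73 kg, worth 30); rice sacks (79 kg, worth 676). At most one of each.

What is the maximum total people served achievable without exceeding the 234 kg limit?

By people served per kg: oral rehydration salts 10.58, tool kits 10.33, rice sacks 8.56 lead.
Greedy by ratio would take oral rehydration salts + tool kits + rice sacks: 190 kg used, total 1835.
The 61 kg tied up in tool kits is better spent on mosquito nets — total rises to 1939 (232 kg).
The spare 2 kg is too small for any remaining supply, and no exchange beats 1939.

1939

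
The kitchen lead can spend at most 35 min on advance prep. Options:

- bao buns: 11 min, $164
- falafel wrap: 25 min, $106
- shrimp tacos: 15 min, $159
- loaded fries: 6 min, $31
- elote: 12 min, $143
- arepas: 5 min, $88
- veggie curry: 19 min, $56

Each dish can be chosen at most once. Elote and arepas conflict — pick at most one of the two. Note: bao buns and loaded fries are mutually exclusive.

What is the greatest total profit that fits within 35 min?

By profit per min: arepas 17.60, bao buns 14.91, elote 11.92, shrimp tacos 10.60 lead.
Best packing: bao buns + shrimp tacos + arepas — 31 min, 411 total.
Every other selection either busts 35 min or breaks a pairing rule or fails to beat 411.

411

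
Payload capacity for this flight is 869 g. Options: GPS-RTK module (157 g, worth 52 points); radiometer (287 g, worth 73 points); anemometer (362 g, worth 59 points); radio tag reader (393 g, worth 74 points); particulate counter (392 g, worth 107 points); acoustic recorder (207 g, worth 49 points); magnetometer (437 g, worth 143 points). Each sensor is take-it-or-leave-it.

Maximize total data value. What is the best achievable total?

Ranking by ratio (data value/g): GPS-RTK module 0.33, magnetometer 0.33, particulate counter 0.27.
Filling by ratio: GPS-RTK module + acoustic recorder + magnetometer for 244, with 68 g left unused.
Dropping GPS-RTK module and acoustic recorder frees 364 g; slotting in particulate counter (392 g) lifts the total to 250 at 829 g.
No other feasible combination exceeds 250.

250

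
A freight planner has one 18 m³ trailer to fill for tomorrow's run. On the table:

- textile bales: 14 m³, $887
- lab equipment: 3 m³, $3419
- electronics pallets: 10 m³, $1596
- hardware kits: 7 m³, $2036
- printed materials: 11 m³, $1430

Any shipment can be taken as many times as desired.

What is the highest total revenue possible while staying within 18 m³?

20514

Best packing: 6×lab equipment — 18 m³, 20514 total.
That's the maximum — no swap from here does better than 20514.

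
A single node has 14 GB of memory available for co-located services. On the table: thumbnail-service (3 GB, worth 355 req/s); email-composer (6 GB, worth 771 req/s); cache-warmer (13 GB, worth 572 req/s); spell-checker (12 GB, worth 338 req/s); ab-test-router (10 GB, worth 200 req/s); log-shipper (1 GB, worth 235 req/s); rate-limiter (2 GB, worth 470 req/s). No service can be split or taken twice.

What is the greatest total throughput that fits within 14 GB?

Ranking by ratio (throughput/GB): log-shipper 235.00, rate-limiter 235.00, email-composer 128.50, thumbnail-service 118.33.
Best packing: thumbnail-service + email-composer + log-shipper + rate-limiter — 12 GB, 1831 total.
Every other selection either busts 14 GB or fails to beat 1831.

1831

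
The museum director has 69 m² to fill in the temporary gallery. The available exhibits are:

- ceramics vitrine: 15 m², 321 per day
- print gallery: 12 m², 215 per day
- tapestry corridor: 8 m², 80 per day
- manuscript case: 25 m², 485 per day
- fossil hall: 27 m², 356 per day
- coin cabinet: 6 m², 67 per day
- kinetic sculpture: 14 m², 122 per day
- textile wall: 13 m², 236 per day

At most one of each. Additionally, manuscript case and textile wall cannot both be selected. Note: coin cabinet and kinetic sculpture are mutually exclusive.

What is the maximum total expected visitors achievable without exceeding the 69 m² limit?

1168

By expected visitors per m²: ceramics vitrine 21.40, manuscript case 19.40, textile wall 18.15 lead.
Ceramics vitrine + print gallery + tapestry corridor + manuscript case + coin cabinet uses 66 of the 69 m² and totals 1168.
Runner-up ceramics vitrine + manuscript case + fossil hall tops out at 1162.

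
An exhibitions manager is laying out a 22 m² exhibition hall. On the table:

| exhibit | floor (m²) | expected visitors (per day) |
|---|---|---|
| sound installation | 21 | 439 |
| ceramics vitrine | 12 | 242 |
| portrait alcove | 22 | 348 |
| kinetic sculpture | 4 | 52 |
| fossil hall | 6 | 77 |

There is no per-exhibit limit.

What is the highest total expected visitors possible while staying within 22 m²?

439

Best packing: sound installation — 21 m², 439 total.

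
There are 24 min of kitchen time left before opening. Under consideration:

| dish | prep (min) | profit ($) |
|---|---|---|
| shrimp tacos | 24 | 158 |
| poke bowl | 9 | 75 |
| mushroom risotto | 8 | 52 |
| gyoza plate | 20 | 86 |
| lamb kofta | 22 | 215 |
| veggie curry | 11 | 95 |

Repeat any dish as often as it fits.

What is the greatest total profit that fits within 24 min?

215

Best packing: lamb kofta — 22 min, 215 total.
Nothing else within 24 min beats 215.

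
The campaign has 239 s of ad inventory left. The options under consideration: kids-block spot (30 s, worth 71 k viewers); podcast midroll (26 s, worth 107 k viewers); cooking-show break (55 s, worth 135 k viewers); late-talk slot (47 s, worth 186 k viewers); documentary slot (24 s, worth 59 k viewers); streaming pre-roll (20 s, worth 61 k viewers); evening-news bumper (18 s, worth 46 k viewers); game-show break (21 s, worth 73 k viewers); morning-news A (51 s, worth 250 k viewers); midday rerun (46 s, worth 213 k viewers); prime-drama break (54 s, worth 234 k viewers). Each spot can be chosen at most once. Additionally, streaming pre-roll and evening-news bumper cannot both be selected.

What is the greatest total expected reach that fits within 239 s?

Greedy by ratio would take podcast midroll + late-talk slot + morning-news A + midday rerun + prime-drama break: 224 s used, total 990.
Replace podcast midroll with streaming pre-roll + game-show break: the trade gains 27 net, giving 1017 at 239 s.
Runner-up late-talk slot + evening-news bumper + game-show break + morning-news A + midday rerun + prime-drama break tops out at 1002.

1017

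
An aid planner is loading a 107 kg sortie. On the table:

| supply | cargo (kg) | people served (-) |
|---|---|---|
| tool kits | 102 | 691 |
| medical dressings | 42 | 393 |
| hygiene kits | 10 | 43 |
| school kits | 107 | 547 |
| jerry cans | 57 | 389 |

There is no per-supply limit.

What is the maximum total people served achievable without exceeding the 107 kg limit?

872

Best packing: 2×medical dressings + 2×hygiene kits — 104 kg, 872 total.
No other feasible combination exceeds 872.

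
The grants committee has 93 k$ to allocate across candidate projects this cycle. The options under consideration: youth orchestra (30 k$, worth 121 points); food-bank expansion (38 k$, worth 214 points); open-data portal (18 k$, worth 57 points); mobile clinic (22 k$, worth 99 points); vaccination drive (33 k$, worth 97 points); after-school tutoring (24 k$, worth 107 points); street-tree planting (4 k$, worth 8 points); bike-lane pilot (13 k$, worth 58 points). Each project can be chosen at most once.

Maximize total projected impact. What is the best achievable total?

Ranking by ratio (projected impact/k$): food-bank expansion 5.63, mobile clinic 4.50, bike-lane pilot 4.46.
A density-first pass picks food-bank expansion + open-data portal + mobile clinic + bike-lane pilot — 428 at 91 k$.
A better packing is youth orchestra + food-bank expansion + after-school tutoring: 92 k$, total 442.
Runner-up food-bank expansion + open-data portal + after-school tutoring + bike-lane pilot tops out at 436.

442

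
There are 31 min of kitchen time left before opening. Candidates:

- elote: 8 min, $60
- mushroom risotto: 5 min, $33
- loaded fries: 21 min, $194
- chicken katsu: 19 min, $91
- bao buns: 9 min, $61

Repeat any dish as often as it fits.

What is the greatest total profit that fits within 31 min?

Filling by ratio: elote + loaded fries for 254, with 2 min left unused.
The 8 min tied up in elote is better spent on 2×mushroom risotto — total rises to 260 (31 min).
Every other selection either busts 31 min or fails to beat 260.

260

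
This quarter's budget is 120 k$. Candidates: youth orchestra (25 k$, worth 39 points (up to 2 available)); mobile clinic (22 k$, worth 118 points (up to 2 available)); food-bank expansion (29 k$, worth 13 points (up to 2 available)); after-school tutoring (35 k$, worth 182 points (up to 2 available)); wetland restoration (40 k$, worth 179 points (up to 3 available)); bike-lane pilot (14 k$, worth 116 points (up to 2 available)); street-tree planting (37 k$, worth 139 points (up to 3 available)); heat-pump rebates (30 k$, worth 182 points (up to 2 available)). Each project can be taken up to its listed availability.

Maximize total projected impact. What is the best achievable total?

The ratio heuristic lands on mobile clinic + 2×bike-lane pilot + 2×heat-pump rebates (714) but leaves 10 k$ idle.
The 14 k$ tied up in bike-lane pilot is better spent on mobile clinic — total rises to 716 (118 k$).
No other feasible combination exceeds 716.

716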